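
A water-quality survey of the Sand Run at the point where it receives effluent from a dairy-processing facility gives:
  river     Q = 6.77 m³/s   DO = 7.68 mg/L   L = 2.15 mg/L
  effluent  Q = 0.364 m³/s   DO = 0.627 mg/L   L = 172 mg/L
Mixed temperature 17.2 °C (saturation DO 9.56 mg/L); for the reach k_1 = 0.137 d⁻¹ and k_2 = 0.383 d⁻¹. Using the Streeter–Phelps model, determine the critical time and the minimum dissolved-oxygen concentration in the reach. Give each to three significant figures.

Mixed DO = (6.77×7.68 + 0.364×0.627)/(6.77+0.364) = 52.22/7.134 = 7.320 mg/L.
Mixed L₀ = (6.77×2.15 + 0.364×172)/(7.134) = 77.16/7.134 = 10.82 mg/L.
Initial deficit D₀ = C_s − DO₀ = 9.56 − 7.320 = 2.240 mg/L.
t_c = (1/0.2460) ln[(0.383/0.137)(1 − 2.240×0.2460/(0.137×10.82))] = 4.065 × ln(1.756) = 2.289 d.
D_c = (0.137/0.383) × 10.82 × e^(−0.137×2.289) = 0.3577 × 10.82 × 0.7308 = 2.828 mg/L.
Minimum DO = 9.56 − 2.828 = 6.732 mg/L.

t_c ≈ 2.29 d; minimum DO ≈ 6.73 mg/L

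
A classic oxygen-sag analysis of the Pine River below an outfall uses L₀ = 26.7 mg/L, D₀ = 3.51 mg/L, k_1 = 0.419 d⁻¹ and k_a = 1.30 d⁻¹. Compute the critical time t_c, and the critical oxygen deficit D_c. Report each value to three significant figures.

With k_a/k_1 = 3.103 and 1 − D₀(k_a−k_1)/(k_1 L₀) = 0.7236,
t_c = ln(3.103 × 0.7236) / (1.30 − 0.419) = ln(2.245) / 0.8810 = 0.8087/0.8810 = 0.9180 d.
D_c = (k_1/k_a) L₀ e^(−k_1 t_c) = (0.419/1.30) × 26.7 × e^(−0.419×0.9180) = 0.3223 × 26.7 × 0.6807 = 5.858 mg/L.

t_c ≈ 0.918 d; D_c ≈ 5.86 mg/L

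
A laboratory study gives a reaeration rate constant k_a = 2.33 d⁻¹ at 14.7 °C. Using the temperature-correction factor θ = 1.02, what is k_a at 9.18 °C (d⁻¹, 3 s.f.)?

k_a ≈ 2.09 d⁻¹

k_a(T₂) = k_a(T₁) · θ^(T₂−T₁) = 2.33 × 1.02^(9.18−14.7)
= 2.33 × 1.02^-5.52 = 2.33 × 0.8965 = 2.089 d⁻¹.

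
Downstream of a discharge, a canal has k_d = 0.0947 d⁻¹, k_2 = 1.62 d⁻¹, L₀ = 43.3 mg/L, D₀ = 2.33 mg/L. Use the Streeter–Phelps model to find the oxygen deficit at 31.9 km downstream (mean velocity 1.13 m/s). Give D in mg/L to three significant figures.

Travel time t = x/v = 31.9 km / (1.13 m/s) = 31900 m / 1.13 m/s = 28230 s = 0.3267 d.
k_d L₀/(k_2−k_d) = 0.0947×43.3/(1.62−0.0947) = 4.101/1.525 = 2.688 mg/L.
e^(−k_d t) = e^(−0.0947×0.3267) = 0.9695; e^(−k_2 t) = e^(−1.62×0.3267) = 0.5890.
D = 2.688 × (0.9695 − 0.5890) + 2.33 × 0.5890 = 1.023 + 1.372 = 2.395 mg/L.

D ≈ 2.40 mg/L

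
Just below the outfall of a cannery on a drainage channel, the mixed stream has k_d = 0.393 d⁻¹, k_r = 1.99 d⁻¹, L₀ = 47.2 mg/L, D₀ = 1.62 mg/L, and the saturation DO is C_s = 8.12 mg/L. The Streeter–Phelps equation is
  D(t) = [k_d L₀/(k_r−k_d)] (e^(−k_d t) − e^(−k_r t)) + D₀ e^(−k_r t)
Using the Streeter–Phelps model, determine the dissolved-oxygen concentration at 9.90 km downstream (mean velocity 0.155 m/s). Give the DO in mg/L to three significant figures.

Travel time t = x/v = 9.90 km / (0.155 m/s) = 9900 m / 0.155 m/s = 63870 s = 0.7392 d.
k_d L₀/(k_r−k_d) = 0.393×47.2/(1.99−0.393) = 18.55/1.597 = 11.62 mg/L.
e^(−k_d t) = e^(−0.393×0.7392) = 0.7479; e^(−k_r t) = e^(−1.99×0.7392) = 0.2297.
D = 11.62 × (0.7479 − 0.2297) + 1.62 × 0.2297 = 6.019 + 0.3721 = 6.391 mg/L.
DO = C_s − D = 8.12 − 6.391 = 1.729 mg/L.

DO ≈ 1.73 mg/L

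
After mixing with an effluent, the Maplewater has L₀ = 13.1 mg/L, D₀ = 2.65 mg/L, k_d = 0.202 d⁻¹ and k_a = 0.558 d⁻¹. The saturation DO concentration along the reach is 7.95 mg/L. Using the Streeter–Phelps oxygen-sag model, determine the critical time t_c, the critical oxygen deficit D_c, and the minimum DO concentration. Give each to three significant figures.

t_c ≈ 1.62 d; D_c ≈ 3.42 mg/L; min DO ≈ 4.53 mg/L

At the critical point dD/dt = 0, so k_d L₀ e^(−k_d t) = k_a D. Substituting D(t) from the Streeter–Phelps equation and solving for t gives
t_c = ln[(k_a/k_d)(1 − D₀(k_a−k_d)/(k_d L₀))] / (k_a−k_d).
Here k_a−k_d = 0.3560 d⁻¹ and 1 − D₀(k_a−k_d)/(k_d L₀) = 1 − 2.65×0.3560/(0.202×13.1) = 0.6435, so
t_c = ln(2.762 × 0.6435) / 0.3560 = 0.5752 / 0.3560 = 1.616 d.
L(t_c) = L₀ e^(−k_d t_c) = 13.1 × 0.7215 = 9.452 mg/L, and at the critical point k_a D_c = k_d L, so D_c = (0.202/0.558) × 9.452 = 3.422 mg/L.
Minimum DO = C_s − D_c = 7.95 − 3.422 = 4.528 mg/L.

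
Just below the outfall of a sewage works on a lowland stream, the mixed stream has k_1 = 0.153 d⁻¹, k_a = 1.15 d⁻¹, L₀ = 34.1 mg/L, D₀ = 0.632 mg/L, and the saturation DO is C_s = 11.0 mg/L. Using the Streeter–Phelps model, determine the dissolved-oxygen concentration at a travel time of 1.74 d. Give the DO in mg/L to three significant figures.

DO ≈ 7.61 mg/L

k_1 L₀/(k_a−k_1) = 0.153×34.1/(1.15−0.153) = 5.217/0.9970 = 5.233 mg/L.
e^(−k_1 t) = e^(−0.153×1.740) = 0.7663; e^(−k_a t) = e^(−1.15×1.740) = 0.1352.
D = 5.233 × (0.7663 − 0.1352) + 0.632 × 0.1352 = 3.302 + 0.08545 = 3.388 mg/L.
DO = C_s − D = 11.0 − 3.388 = 7.612 mg/L.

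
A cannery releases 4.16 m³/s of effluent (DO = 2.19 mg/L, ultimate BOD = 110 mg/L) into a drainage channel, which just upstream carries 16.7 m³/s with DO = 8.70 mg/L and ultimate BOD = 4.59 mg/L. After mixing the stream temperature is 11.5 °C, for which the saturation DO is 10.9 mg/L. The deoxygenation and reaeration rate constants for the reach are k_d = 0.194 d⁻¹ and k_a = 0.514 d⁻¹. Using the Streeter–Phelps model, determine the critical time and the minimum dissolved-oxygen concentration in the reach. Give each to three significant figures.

Mixed DO = (16.7×8.70 + 4.16×2.19)/(16.7+4.16) = 154.4/20.86 = 7.402 mg/L.
Mixed L₀ = (16.7×4.59 + 4.16×110)/(20.86) = 534.3/20.86 = 25.61 mg/L.
Initial deficit D₀ = C_s − DO₀ = 10.9 − 7.402 = 3.498 mg/L.
t_c = (1/0.3200) ln[(0.514/0.194)(1 − 3.498×0.3200/(0.194×25.61))] = 3.125 × ln(2.053) = 2.247 d.
D_c = (0.194/0.514) × 25.61 × e^(−0.194×2.247) = 0.3774 × 25.61 × 0.6467 = 6.251 mg/L.
Minimum DO = 10.9 − 6.251 = 4.649 mg/L.

t_c ≈ 2.25 d; minimum DO ≈ 4.65 mg/L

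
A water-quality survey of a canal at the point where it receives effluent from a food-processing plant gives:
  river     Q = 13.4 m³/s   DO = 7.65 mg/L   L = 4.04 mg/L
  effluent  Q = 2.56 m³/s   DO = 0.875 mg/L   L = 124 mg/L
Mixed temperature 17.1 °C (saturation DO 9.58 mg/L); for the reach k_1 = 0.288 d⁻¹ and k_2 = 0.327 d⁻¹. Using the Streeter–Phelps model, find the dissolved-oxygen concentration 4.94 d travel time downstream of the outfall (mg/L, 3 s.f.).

DO ≈ 1.72 mg/L

Mixed DO = (13.4×7.65 + 2.56×0.875)/(13.4+2.56) = 104.8/15.96 = 6.563 mg/L.
Mixed L₀ = (13.4×4.04 + 2.56×124)/(15.96) = 371.6/15.96 = 23.28 mg/L.
Initial deficit D₀ = C_s − DO₀ = 9.58 − 6.563 = 3.017 mg/L.
D(4.94) = [0.288×23.28/(0.327−0.288)](e^(−0.288×4.94) − e^(−0.327×4.94)) + 3.017 e^(−0.327×4.94)
= 171.9 × (0.2411 − 0.1988) + 3.017 × 0.1988 = 7.862 mg/L.
DO = 9.58 − 7.862 = 1.718 mg/L.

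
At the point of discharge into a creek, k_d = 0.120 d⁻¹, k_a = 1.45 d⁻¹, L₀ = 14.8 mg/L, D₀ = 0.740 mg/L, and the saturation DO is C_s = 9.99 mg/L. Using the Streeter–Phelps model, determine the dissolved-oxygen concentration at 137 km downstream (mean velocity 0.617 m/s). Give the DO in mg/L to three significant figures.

DO ≈ 9.02 mg/L

Travel time t = x/v = 137 km / (0.617 m/s) = 137000 m / 0.617 m/s = 222000 s = 2.570 d.
k_d L₀/(k_a−k_d) = 0.120×14.8/(1.45−0.120) = 1.776/1.330 = 1.335 mg/L.
e^(−k_d t) = e^(−0.120×2.570) = 0.7346; e^(−k_a t) = e^(−1.45×2.570) = 0.02408.
D = 1.335 × (0.7346 − 0.02408) + 0.740 × 0.02408 = 0.9488 + 0.01782 = 0.9666 mg/L.
DO = C_s − D = 9.99 − 0.9666 = 9.023 mg/L.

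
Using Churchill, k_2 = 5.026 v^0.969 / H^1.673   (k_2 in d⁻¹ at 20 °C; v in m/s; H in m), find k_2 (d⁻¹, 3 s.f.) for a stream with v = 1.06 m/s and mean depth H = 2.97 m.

k_2 = 5.026 × 1.06^0.969 / 2.97^1.673 = 5.026 × 1.058 / 6.179 = 0.8606 d⁻¹.

k_2 ≈ 0.861 d⁻¹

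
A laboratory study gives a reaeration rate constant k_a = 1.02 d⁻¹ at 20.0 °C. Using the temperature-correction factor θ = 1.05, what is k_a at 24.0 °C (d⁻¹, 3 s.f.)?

k_a(T₂) = k_a(T₁) · θ^(T₂−T₁) = 1.02 × 1.05^(24.0−20.0)
= 1.02 × 1.05^4.00 = 1.02 × 1.216 = 1.240 d⁻¹.

k_a ≈ 1.24 d⁻¹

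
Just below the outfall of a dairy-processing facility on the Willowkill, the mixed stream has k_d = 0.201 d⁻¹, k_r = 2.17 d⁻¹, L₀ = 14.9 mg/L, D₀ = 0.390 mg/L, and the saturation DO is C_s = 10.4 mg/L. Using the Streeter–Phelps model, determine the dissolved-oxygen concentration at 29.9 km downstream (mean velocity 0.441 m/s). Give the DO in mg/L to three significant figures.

DO ≈ 9.31 mg/L

Travel time t = x/v = 29.9 km / (0.441 m/s) = 29900 m / 0.441 m/s = 67800 s = 0.7847 d.
k_d L₀/(k_r−k_d) = 0.201×14.9/(2.17−0.201) = 2.995/1.969 = 1.521 mg/L.
e^(−k_d t) = e^(−0.201×0.7847) = 0.8541; e^(−k_r t) = e^(−2.17×0.7847) = 0.1822.
D = 1.521 × (0.8541 − 0.1822) + 0.390 × 0.1822 = 1.022 + 0.07104 = 1.093 mg/L.
DO = C_s − D = 10.4 − 1.093 = 9.307 mg/L.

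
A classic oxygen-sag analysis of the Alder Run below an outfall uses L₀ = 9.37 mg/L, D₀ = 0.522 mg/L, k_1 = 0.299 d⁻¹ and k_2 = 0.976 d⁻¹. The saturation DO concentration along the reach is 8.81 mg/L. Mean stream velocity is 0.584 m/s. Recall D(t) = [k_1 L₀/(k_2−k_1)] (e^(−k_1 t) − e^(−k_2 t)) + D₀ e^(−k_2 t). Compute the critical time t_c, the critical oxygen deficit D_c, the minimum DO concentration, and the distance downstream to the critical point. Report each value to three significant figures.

t_c ≈ 1.55 d; D_c ≈ 1.81 mg/L; min DO ≈ 7.00 mg/L; x_c ≈ 78.1 km

t_c = [1/(k_2−k_1)] ln[(k_2/k_1)(1 − D₀(k_2−k_1)/(k_1 L₀))]
= [1/(0.976−0.299)] ln[(0.976/0.299)(1 − 0.522×0.6770/(0.299×9.37))]
= (1/0.6770) ln[3.264 × 0.8739] = 1.477 × ln(2.852) = 1.477 × 1.048 = 1.548 d.
L(t_c) = L₀ e^(−k_1 t_c) = 9.37 × 0.6294 = 5.898 mg/L, and at the critical point k_2 D_c = k_1 L, so D_c = (0.299/0.976) × 5.898 = 1.807 mg/L.
Minimum DO = C_s − D_c = 8.81 − 1.807 = 7.003 mg/L.
x_c = v t_c = 0.584 m/s × 1.548 d × 86400 s/d = 78120 m ≈ 78.1 km.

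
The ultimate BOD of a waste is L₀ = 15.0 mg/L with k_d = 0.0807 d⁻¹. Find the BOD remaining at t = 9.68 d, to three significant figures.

L ≈ 6.87 mg/L

L_t = L₀ e^(−k_d t) = 15.0 × e^(−0.0807×9.68) = 15.0 × 0.4579 = 6.868 mg/L.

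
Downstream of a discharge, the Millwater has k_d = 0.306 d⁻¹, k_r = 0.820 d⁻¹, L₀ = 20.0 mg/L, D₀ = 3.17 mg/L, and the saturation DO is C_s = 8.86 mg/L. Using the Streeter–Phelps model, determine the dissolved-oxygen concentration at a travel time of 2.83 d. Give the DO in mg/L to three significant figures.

DO ≈ 4.71 mg/L

k_d L₀/(k_r−k_d) = 0.306×20.0/(0.820−0.306) = 6.120/0.5140 = 11.91 mg/L.
e^(−k_d t) = e^(−0.306×2.830) = 0.4206; e^(−k_r t) = e^(−0.820×2.830) = 0.09821.
D = 11.91 × (0.4206 − 0.09821) + 3.17 × 0.09821 = 3.839 + 0.3113 = 4.150 mg/L.
DO = C_s − D = 8.86 − 4.150 = 4.710 mg/L.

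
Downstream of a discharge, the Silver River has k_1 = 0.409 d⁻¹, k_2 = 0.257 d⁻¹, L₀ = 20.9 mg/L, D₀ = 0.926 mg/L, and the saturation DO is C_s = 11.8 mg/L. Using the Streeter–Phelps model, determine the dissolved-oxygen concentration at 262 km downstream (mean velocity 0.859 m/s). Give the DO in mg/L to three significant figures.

Travel time t = x/v = 262 km / (0.859 m/s) = 262000 m / 0.859 m/s = 305000 s = 3.530 d.
k_1 L₀/(k_2−k_1) = 0.409×20.9/(0.257−0.409) = 8.548/-0.1520 = -56.24 mg/L.
e^(−k_1 t) = e^(−0.409×3.530) = 0.2360; e^(−k_2 t) = e^(−0.257×3.530) = 0.4036.
D = -56.24 × (0.2360 − 0.4036) + 0.926 × 0.4036 = 9.426 + 0.3738 = 9.800 mg/L.
DO = C_s − D = 11.8 − 9.800 = 2.000 mg/L.

DO ≈ 2.00 mg/L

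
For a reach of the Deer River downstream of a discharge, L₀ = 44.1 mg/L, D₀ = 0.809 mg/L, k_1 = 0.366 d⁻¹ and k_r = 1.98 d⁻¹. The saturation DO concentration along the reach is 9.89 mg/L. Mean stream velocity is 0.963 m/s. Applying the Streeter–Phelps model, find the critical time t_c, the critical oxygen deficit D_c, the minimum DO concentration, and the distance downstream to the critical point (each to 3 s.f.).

t_c ≈ 0.994 d; D_c ≈ 5.67 mg/L; min DO ≈ 4.22 mg/L; x_c ≈ 82.7 km

With k_r/k_1 = 5.410 and 1 − D₀(k_r−k_1)/(k_1 L₀) = 0.9191,
t_c = ln(5.410 × 0.9191) / (1.98 − 0.366) = ln(4.972) / 1.614 = 1.604/1.614 = 0.9937 d.
L(t_c) = L₀ e^(−k_1 t_c) = 44.1 × 0.6951 = 30.65 mg/L, and at the critical point k_r D_c = k_1 L, so D_c = (0.366/1.98) × 30.65 = 5.666 mg/L.
Minimum DO = C_s − D_c = 9.89 − 5.666 = 4.224 mg/L.
x_c = v t_c = 0.963 m/s × 0.9937 d × 86400 s/d = 82680 m ≈ 82.7 km.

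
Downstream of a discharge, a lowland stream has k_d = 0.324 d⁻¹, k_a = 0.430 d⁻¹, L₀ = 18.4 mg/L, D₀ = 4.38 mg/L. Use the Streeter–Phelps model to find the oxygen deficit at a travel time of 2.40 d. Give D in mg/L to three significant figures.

D ≈ 7.37 mg/L

k_d L₀/(k_a−k_d) = 0.324×18.4/(0.430−0.324) = 5.962/0.1060 = 56.24 mg/L.
e^(−k_d t) = e^(−0.324×2.400) = 0.4595; e^(−k_a t) = e^(−0.430×2.400) = 0.3563.
D = 56.24 × (0.4595 − 0.3563) + 4.38 × 0.3563 = 5.805 + 1.561 = 7.365 mg/L.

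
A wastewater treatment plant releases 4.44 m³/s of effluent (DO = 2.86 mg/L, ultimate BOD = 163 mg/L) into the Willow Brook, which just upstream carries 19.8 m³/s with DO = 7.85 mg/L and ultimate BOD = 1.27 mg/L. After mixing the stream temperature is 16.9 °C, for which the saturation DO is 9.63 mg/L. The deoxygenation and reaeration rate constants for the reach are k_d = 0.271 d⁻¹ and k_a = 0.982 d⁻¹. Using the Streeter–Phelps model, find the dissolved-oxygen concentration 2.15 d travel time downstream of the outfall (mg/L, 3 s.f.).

DO ≈ 4.15 mg/L

Mixed DO = (19.8×7.85 + 4.44×2.86)/(19.8+4.44) = 168.1/24.24 = 6.936 mg/L.
Mixed L₀ = (19.8×1.27 + 4.44×163)/(24.24) = 748.9/24.24 = 30.89 mg/L.
Initial deficit D₀ = C_s − DO₀ = 9.63 − 6.936 = 2.694 mg/L.
D(2.15) = [0.271×30.89/(0.982−0.271)](e^(−0.271×2.15) − e^(−0.982×2.15)) + 2.694 e^(−0.982×2.15)
= 11.78 × (0.5584 − 0.1211) + 2.694 × 0.1211 = 5.476 mg/L.
DO = 9.63 − 5.476 = 4.154 mg/L.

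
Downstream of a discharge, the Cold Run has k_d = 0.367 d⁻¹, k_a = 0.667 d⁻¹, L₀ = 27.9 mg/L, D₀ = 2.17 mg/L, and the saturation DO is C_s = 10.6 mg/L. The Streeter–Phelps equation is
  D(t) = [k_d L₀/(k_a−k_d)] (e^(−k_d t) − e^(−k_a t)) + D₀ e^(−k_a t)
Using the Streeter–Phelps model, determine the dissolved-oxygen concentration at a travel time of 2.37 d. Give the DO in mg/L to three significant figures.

k_d L₀/(k_a−k_d) = 0.367×27.9/(0.667−0.367) = 10.24/0.3000 = 34.13 mg/L.
e^(−k_d t) = e^(−0.367×2.370) = 0.4190; e^(−k_a t) = e^(−0.667×2.370) = 0.2058.
D = 34.13 × (0.4190 − 0.2058) + 2.17 × 0.2058 = 7.278 + 0.4466 = 7.724 mg/L.
DO = C_s − D = 10.6 − 7.724 = 2.876 mg/L.

DO ≈ 2.88 mg/L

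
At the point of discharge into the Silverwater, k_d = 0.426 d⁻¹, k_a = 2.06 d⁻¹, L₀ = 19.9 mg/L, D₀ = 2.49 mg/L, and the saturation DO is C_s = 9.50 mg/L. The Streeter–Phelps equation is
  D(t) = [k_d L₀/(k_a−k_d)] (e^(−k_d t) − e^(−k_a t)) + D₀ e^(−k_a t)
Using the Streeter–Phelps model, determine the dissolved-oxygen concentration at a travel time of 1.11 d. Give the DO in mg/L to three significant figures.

DO ≈ 6.54 mg/L

k_d L₀/(k_a−k_d) = 0.426×19.9/(2.06−0.426) = 8.477/1.634 = 5.188 mg/L.
e^(−k_d t) = e^(−0.426×1.110) = 0.6232; e^(−k_a t) = e^(−2.06×1.110) = 0.1016.
D = 5.188 × (0.6232 − 0.1016) + 2.49 × 0.1016 = 2.706 + 0.2530 = 2.959 mg/L.
DO = C_s − D = 9.50 − 2.959 = 6.541 mg/L.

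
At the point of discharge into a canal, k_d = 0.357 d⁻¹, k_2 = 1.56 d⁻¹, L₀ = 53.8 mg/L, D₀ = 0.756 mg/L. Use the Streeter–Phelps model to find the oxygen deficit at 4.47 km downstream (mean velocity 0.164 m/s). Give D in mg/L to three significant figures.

Travel time t = x/v = 4.47 km / (0.164 m/s) = 4470 m / 0.164 m/s = 27260 s = 0.3155 d.
k_d L₀/(k_2−k_d) = 0.357×53.8/(1.56−0.357) = 19.21/1.203 = 15.97 mg/L.
e^(−k_d t) = e^(−0.357×0.3155) = 0.8935; e^(−k_2 t) = e^(−1.56×0.3155) = 0.6113.
D = 15.97 × (0.8935 − 0.6113) + 0.756 × 0.6113 = 4.505 + 0.4622 = 4.967 mg/L.

D ≈ 4.97 mg/L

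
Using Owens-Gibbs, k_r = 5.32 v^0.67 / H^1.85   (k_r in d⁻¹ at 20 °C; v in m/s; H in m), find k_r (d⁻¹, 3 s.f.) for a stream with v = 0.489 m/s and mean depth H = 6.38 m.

k_r ≈ 0.107 d⁻¹

k_r = 5.32 × 0.489^0.67 / 6.38^1.85 = 5.32 × 0.6192 / 30.83 = 0.1069 d⁻¹.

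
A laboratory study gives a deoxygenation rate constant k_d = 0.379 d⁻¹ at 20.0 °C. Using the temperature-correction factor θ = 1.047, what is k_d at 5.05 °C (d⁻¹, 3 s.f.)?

k_d(T₂) = k_d(T₁) · θ^(T₂−T₁) = 0.379 × 1.047^(5.05−20.0)
= 0.379 × 1.047^-14.9 = 0.379 × 0.5033 = 0.1907 d⁻¹.

k_d ≈ 0.191 d⁻¹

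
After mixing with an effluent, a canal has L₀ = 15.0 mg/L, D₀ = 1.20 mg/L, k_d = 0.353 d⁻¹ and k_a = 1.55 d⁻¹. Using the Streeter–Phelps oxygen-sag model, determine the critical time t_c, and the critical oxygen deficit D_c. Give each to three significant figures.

With k_a/k_d = 4.391 and 1 − D₀(k_a−k_d)/(k_d L₀) = 0.7287,
t_c = ln(4.391 × 0.7287) / (1.55 − 0.353) = ln(3.200) / 1.197 = 1.163/1.197 = 0.9717 d.
D_c = (k_d/k_a) L₀ e^(−k_d t_c) = (0.353/1.55) × 15.0 × e^(−0.353×0.9717) = 0.2277 × 15.0 × 0.7096 = 2.424 mg/L.

t_c ≈ 0.972 d; D_c ≈ 2.42 mg/L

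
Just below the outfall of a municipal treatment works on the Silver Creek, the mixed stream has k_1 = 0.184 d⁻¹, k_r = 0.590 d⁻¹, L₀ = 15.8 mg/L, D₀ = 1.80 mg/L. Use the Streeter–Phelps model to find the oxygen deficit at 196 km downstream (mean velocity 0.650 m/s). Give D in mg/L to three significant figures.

Travel time t = x/v = 196 km / (0.650 m/s) = 196000 m / 0.650 m/s = 301500 s = 3.490 d.
k_1 L₀/(k_r−k_1) = 0.184×15.8/(0.590−0.184) = 2.907/0.4060 = 7.161 mg/L.
e^(−k_1 t) = e^(−0.184×3.490) = 0.5262; e^(−k_r t) = e^(−0.590×3.490) = 0.1276.
D = 7.161 × (0.5262 − 0.1276) + 1.80 × 0.1276 = 2.854 + 0.2296 = 3.084 mg/L.

D ≈ 3.08 mg/L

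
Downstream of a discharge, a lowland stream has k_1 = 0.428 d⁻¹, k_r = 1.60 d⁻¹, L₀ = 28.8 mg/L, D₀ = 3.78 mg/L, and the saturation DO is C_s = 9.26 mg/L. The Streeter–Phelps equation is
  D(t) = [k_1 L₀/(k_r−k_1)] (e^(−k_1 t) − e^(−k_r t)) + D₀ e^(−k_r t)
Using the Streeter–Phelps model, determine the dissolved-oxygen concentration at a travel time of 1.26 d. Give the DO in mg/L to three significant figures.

DO ≈ 4.02 mg/L

k_1 L₀/(k_r−k_1) = 0.428×28.8/(1.60−0.428) = 12.33/1.172 = 10.52 mg/L.
e^(−k_1 t) = e^(−0.428×1.260) = 0.5832; e^(−k_r t) = e^(−1.60×1.260) = 0.1332.
D = 10.52 × (0.5832 − 0.1332) + 3.78 × 0.1332 = 4.733 + 0.5034 = 5.236 mg/L.
DO = C_s − D = 9.26 − 5.236 = 4.024 mg/L.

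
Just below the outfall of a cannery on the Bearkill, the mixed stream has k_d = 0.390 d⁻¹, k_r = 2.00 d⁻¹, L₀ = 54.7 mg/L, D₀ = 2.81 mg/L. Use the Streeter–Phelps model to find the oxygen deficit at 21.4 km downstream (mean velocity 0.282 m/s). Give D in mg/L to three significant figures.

Travel time t = x/v = 21.4 km / (0.282 m/s) = 21400 m / 0.282 m/s = 75890 s = 0.8783 d.
k_d L₀/(k_r−k_d) = 0.390×54.7/(2.00−0.390) = 21.33/1.610 = 13.25 mg/L.
e^(−k_d t) = e^(−0.390×0.8783) = 0.7100; e^(−k_r t) = e^(−2.00×0.8783) = 0.1726.
D = 13.25 × (0.7100 − 0.1726) + 2.81 × 0.1726 = 7.120 + 0.4851 = 7.605 mg/L.

D ≈ 7.60 mg/L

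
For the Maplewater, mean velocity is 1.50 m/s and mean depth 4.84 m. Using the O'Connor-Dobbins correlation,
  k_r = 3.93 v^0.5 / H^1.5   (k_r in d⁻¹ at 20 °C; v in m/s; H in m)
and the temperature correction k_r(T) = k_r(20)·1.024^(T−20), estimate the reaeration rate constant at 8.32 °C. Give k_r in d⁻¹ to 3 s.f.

k_r(20) = 3.93 × 1.50^0.5 / 4.84^1.5 = 3.93 × 1.225 / 10.65 = 0.4520 d⁻¹.
k_r(8.32) = 0.4520 × 1.024^(8.32−20) = 0.4520 × 0.7580 = 0.3427 d⁻¹.

k_r ≈ 0.343 d⁻¹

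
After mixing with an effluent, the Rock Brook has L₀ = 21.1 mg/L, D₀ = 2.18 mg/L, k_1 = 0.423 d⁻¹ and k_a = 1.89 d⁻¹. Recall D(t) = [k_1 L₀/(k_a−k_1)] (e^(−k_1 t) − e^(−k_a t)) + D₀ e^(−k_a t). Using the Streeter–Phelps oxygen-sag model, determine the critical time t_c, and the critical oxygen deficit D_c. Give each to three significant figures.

t_c ≈ 0.718 d; D_c ≈ 3.49 mg/L

With k_a/k_1 = 4.468 and 1 − D₀(k_a−k_1)/(k_1 L₀) = 0.6417,
t_c = ln(4.468 × 0.6417) / (1.89 − 0.423) = ln(2.867) / 1.467 = 1.053/1.467 = 0.7180 d.
L(t_c) = L₀ e^(−k_1 t_c) = 21.1 × 0.7381 = 15.57 mg/L, and at the critical point k_a D_c = k_1 L, so D_c = (0.423/1.89) × 15.57 = 3.485 mg/L.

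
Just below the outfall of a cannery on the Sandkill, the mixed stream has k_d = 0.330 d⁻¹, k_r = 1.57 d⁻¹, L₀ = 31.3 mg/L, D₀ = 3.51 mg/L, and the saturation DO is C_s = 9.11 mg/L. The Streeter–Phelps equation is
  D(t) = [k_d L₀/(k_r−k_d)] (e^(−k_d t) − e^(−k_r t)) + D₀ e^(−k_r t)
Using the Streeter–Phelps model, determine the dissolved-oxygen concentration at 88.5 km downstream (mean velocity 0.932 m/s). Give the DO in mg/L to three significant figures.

DO ≈ 4.17 mg/L

Travel time t = x/v = 88.5 km / (0.932 m/s) = 88500 m / 0.932 m/s = 94960 s = 1.099 d.
k_d L₀/(k_r−k_d) = 0.330×31.3/(1.57−0.330) = 10.33/1.240 = 8.330 mg/L.
e^(−k_d t) = e^(−0.330×1.099) = 0.6958; e^(−k_r t) = e^(−1.57×1.099) = 0.1781.
D = 8.330 × (0.6958 − 0.1781) + 3.51 × 0.1781 = 4.313 + 0.6251 = 4.938 mg/L.
DO = C_s − D = 9.11 − 4.938 = 4.172 mg/L.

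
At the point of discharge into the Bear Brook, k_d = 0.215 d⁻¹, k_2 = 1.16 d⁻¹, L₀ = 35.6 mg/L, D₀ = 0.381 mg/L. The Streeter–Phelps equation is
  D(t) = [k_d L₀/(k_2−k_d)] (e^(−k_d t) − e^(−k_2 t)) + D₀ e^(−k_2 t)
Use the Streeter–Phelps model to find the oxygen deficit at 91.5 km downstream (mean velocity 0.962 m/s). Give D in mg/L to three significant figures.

Travel time t = x/v = 91.5 km / (0.962 m/s) = 91500 m / 0.962 m/s = 95110 s = 1.101 d.
k_d L₀/(k_2−k_d) = 0.215×35.6/(1.16−0.215) = 7.654/0.9450 = 8.099 mg/L.
e^(−k_d t) = e^(−0.215×1.101) = 0.7892; e^(−k_2 t) = e^(−1.16×1.101) = 0.2789.
D = 8.099 × (0.7892 − 0.2789) + 0.381 × 0.2789 = 4.134 + 0.1063 = 4.240 mg/L.

D ≈ 4.24 mg/L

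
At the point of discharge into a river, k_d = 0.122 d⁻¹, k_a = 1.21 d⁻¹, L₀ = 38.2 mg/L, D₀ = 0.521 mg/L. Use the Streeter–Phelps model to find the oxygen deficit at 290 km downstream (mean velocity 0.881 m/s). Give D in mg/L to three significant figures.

D ≈ 2.65 mg/L

Travel time t = x/v = 290 km / (0.881 m/s) = 290000 m / 0.881 m/s = 329200 s = 3.810 d.
k_d L₀/(k_a−k_d) = 0.122×38.2/(1.21−0.122) = 4.660/1.088 = 4.283 mg/L.
e^(−k_d t) = e^(−0.122×3.810) = 0.6283; e^(−k_a t) = e^(−1.21×3.810) = 0.009953.
D = 4.283 × (0.6283 − 0.009953) + 0.521 × 0.009953 = 2.648 + 0.005185 = 2.654 mg/L.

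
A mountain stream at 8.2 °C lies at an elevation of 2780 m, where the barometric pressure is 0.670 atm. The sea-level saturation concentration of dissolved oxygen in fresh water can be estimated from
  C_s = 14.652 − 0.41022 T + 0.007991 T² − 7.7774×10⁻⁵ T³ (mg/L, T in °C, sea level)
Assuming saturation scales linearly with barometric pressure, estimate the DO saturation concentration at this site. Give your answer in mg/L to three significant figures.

C_s ≈ 7.89 mg/L

At sea level: C_s = 14.652 − 0.41022×8.2 + 0.007991×8.2² − 7.7774×10⁻⁵×8.2³ = 11.78 mg/L.
Pressure correction: C_s' = 11.78 × 0.670 = 7.894 mg/L.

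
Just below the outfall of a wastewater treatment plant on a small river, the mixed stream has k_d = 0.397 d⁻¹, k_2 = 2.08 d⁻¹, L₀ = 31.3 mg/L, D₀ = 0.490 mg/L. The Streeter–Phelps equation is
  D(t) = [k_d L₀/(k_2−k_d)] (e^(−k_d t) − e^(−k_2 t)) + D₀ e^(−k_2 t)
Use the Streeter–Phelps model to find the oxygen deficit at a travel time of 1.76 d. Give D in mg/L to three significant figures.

k_d L₀/(k_2−k_d) = 0.397×31.3/(2.08−0.397) = 12.43/1.683 = 7.383 mg/L.
e^(−k_d t) = e^(−0.397×1.760) = 0.4972; e^(−k_2 t) = e^(−2.08×1.760) = 0.02571.
D = 7.383 × (0.4972 − 0.02571) + 0.490 × 0.02571 = 3.481 + 0.01260 = 3.494 mg/L.

D ≈ 3.49 mg/L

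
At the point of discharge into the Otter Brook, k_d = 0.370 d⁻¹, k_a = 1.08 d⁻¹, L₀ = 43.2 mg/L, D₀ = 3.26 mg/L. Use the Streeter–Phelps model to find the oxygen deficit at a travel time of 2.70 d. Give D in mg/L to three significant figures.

k_d L₀/(k_a−k_d) = 0.370×43.2/(1.08−0.370) = 15.98/0.7100 = 22.51 mg/L.
e^(−k_d t) = e^(−0.370×2.700) = 0.3682; e^(−k_a t) = e^(−1.08×2.700) = 0.05415.
D = 22.51 × (0.3682 − 0.05415) + 3.26 × 0.05415 = 7.071 + 0.1765 = 7.248 mg/L.

D ≈ 7.25 mg/L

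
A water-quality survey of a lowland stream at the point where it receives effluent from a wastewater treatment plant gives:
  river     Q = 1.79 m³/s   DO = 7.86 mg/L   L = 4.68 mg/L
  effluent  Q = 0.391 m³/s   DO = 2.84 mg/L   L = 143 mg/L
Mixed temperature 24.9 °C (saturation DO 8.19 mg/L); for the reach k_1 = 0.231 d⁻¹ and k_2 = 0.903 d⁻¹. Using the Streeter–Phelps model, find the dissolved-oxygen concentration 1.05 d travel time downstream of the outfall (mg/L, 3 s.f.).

Mixed DO = (1.79×7.86 + 0.391×2.84)/(1.79+0.391) = 15.18/2.181 = 6.960 mg/L.
Mixed L₀ = (1.79×4.68 + 0.391×143)/(2.181) = 64.29/2.181 = 29.48 mg/L.
Initial deficit D₀ = C_s − DO₀ = 8.19 − 6.960 = 1.230 mg/L.
D(1.05) = [0.231×29.48/(0.903−0.231)](e^(−0.231×1.05) − e^(−0.903×1.05)) + 1.230 e^(−0.903×1.05)
= 10.13 × (0.7846 − 0.3875) + 1.230 × 0.3875 = 4.501 mg/L.
DO = 8.19 − 4.501 = 3.689 mg/L.

DO ≈ 3.69 mg/L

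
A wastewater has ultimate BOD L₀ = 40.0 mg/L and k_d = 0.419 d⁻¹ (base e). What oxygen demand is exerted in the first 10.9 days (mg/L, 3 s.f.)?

y ≈ 39.6 mg/L

y_t = L₀(1 − e^(−k_d t)) = 40.0 × (1 − e^(−0.419×10.9))
= 40.0 × (1 − 0.01039) = 40.0 × 0.9896 = 39.58 mg/L.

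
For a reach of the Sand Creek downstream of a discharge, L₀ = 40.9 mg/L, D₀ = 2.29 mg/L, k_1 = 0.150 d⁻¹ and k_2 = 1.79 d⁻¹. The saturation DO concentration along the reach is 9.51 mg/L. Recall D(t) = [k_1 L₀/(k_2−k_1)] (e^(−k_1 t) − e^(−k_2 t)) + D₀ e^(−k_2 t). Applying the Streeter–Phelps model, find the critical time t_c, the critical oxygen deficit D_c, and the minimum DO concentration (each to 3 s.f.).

With k_2/k_1 = 11.93 and 1 − D₀(k_2−k_1)/(k_1 L₀) = 0.3878,
t_c = ln(11.93 × 0.3878) / (1.79 − 0.150) = ln(4.628) / 1.640 = 1.532/1.640 = 0.9343 d.
L(t_c) = L₀ e^(−k_1 t_c) = 40.9 × 0.8692 = 35.55 mg/L, and at the critical point k_2 D_c = k_1 L, so D_c = (0.150/1.79) × 35.55 = 2.979 mg/L.
Minimum DO = C_s − D_c = 9.51 − 2.979 = 6.531 mg/L.

t_c ≈ 0.934 d; D_c ≈ 2.98 mg/L; min DO ≈ 6.53 mg/L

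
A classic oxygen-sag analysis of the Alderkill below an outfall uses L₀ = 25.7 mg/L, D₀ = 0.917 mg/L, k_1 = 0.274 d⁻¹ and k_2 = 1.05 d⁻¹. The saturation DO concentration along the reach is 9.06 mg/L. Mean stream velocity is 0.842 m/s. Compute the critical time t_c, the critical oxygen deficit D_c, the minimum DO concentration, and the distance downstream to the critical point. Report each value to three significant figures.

At the critical point dD/dt = 0, so k_1 L₀ e^(−k_1 t) = k_2 D. Substituting D(t) from the Streeter–Phelps equation and solving for t gives
t_c = ln[(k_2/k_1)(1 − D₀(k_2−k_1)/(k_1 L₀))] / (k_2−k_1).
Here k_2−k_1 = 0.7760 d⁻¹ and 1 − D₀(k_2−k_1)/(k_1 L₀) = 1 − 0.917×0.7760/(0.274×25.7) = 0.8989, so
t_c = ln(3.832 × 0.8989) / 0.7760 = 1.237 / 0.7760 = 1.594 d.
L(t_c) = L₀ e^(−k_1 t_c) = 25.7 × 0.6461 = 16.61 mg/L, and at the critical point k_2 D_c = k_1 L, so D_c = (0.274/1.05) × 16.61 = 4.333 mg/L.
Minimum DO = C_s − D_c = 9.06 − 4.333 = 4.727 mg/L.
x_c = v t_c = 0.842 m/s × 1.594 d × 86400 s/d = 116000 m ≈ 116 km.

t_c ≈ 1.59 d; D_c ≈ 4.33 mg/L; min DO ≈ 4.73 mg/L; x_c ≈ 116 km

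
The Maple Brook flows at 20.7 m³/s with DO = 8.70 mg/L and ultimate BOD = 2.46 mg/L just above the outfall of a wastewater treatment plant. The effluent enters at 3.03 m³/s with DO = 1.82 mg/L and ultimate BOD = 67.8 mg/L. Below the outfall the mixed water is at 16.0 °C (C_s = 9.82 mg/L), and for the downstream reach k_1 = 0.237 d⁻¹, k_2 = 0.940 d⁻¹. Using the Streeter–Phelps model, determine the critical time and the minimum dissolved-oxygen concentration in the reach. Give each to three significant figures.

t_c ≈ 0.828 d; minimum DO ≈ 7.58 mg/L

Mixed DO = (20.7×8.70 + 3.03×1.82)/(20.7+3.03) = 185.6/23.73 = 7.822 mg/L.
Mixed L₀ = (20.7×2.46 + 3.03×67.8)/(23.73) = 256.4/23.73 = 10.80 mg/L.
Initial deficit D₀ = C_s − DO₀ = 9.82 − 7.822 = 1.998 mg/L.
t_c = (1/0.7030) ln[(0.940/0.237)(1 − 1.998×0.7030/(0.237×10.80))] = 1.422 × ln(1.790) = 0.8281 d.
D_c = (0.237/0.940) × 10.80 × e^(−0.237×0.8281) = 0.2521 × 10.80 × 0.8218 = 2.238 mg/L.
Minimum DO = 9.82 − 2.238 = 7.582 mg/L.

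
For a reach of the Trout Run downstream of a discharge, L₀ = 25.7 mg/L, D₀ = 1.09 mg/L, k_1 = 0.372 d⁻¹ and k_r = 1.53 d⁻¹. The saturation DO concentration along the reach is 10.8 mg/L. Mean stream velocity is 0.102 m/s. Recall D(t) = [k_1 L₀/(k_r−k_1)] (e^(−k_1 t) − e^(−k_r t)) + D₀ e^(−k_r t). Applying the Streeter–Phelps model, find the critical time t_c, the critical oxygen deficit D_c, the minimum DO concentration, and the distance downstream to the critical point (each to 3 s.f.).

With k_r/k_1 = 4.113 and 1 − D₀(k_r−k_1)/(k_1 L₀) = 0.8680,
t_c = ln(4.113 × 0.8680) / (1.53 − 0.372) = ln(3.570) / 1.158 = 1.273/1.158 = 1.099 d.
D_c = (k_1/k_r) L₀ e^(−k_1 t_c) = (0.372/1.53) × 25.7 × e^(−0.372×1.099) = 0.2431 × 25.7 × 0.6645 = 4.152 mg/L.
Minimum DO = C_s − D_c = 10.8 − 4.152 = 6.648 mg/L.
x_c = v t_c = 0.102 m/s × 1.099 d × 86400 s/d = 9684 m ≈ 9.68 km.

t_c ≈ 1.10 d; D_c ≈ 4.15 mg/L; min DO ≈ 6.65 mg/L; x_c ≈ 9.68 km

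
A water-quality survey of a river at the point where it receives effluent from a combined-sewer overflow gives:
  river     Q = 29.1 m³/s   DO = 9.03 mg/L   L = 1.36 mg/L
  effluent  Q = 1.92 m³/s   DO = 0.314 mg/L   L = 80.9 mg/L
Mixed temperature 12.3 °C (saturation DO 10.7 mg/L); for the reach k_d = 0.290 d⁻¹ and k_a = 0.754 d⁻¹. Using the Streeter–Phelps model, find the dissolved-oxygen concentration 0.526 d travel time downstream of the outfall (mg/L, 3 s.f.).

Mixed DO = (29.1×9.03 + 1.92×0.314)/(29.1+1.92) = 263.4/31.02 = 8.491 mg/L.
Mixed L₀ = (29.1×1.36 + 1.92×80.9)/(31.02) = 194.9/31.02 = 6.283 mg/L.
Initial deficit D₀ = C_s − DO₀ = 10.7 − 8.491 = 2.209 mg/L.
D(0.526) = [0.290×6.283/(0.754−0.290)](e^(−0.290×0.526) − e^(−0.754×0.526)) + 2.209 e^(−0.754×0.526)
= 3.927 × (0.8585 − 0.6726) + 2.209 × 0.6726 = 2.216 mg/L.
DO = 10.7 − 2.216 = 8.484 mg/L.

DO ≈ 8.48 mg/L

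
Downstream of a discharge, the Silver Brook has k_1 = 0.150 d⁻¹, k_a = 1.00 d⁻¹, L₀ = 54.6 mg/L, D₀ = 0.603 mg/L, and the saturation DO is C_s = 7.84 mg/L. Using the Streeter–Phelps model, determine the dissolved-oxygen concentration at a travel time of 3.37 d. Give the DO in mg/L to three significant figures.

DO ≈ 2.34 mg/L

k_1 L₀/(k_a−k_1) = 0.150×54.6/(1.00−0.150) = 8.190/0.8500 = 9.635 mg/L.
e^(−k_1 t) = e^(−0.150×3.370) = 0.6032; e^(−k_a t) = e^(−1.00×3.370) = 0.03439.
D = 9.635 × (0.6032 − 0.03439) + 0.603 × 0.03439 = 5.481 + 0.02074 = 5.501 mg/L.
DO = C_s − D = 7.84 − 5.501 = 2.339 mg/L.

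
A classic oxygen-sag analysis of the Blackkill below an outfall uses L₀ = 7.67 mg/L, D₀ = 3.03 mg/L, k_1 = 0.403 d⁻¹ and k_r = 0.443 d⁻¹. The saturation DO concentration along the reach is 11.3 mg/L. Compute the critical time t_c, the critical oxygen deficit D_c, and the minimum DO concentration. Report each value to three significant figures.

t_c ≈ 1.37 d; D_c ≈ 4.02 mg/L; min DO ≈ 7.28 mg/L

With k_r/k_1 = 1.099 and 1 − D₀(k_r−k_1)/(k_1 L₀) = 0.9608,
t_c = ln(1.099 × 0.9608) / (0.443 − 0.403) = ln(1.056) / 0.04000 = 0.05463/0.04000 = 1.366 d.
D_c = (k_1/k_r) L₀ e^(−k_1 t_c) = (0.403/0.443) × 7.67 × e^(−0.403×1.366) = 0.9097 × 7.67 × 0.5767 = 4.024 mg/L.
Minimum DO = C_s − D_c = 11.3 − 4.024 = 7.276 mg/L.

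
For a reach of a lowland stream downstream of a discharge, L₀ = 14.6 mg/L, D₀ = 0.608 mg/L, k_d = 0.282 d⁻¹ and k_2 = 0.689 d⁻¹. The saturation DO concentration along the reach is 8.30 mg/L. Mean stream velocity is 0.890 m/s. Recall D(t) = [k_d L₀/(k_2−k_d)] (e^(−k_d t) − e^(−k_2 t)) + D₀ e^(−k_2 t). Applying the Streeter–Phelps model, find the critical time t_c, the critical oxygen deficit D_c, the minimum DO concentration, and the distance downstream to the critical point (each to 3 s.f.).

With k_2/k_d = 2.443 and 1 − D₀(k_2−k_d)/(k_d L₀) = 0.9399,
t_c = ln(2.443 × 0.9399) / (0.689 − 0.282) = ln(2.296) / 0.4070 = 0.8313/0.4070 = 2.043 d.
D_c = (k_d/k_2) L₀ e^(−k_d t_c) = (0.282/0.689) × 14.6 × e^(−0.282×2.043) = 0.4093 × 14.6 × 0.5621 = 3.359 mg/L.
Minimum DO = C_s − D_c = 8.30 − 3.359 = 4.941 mg/L.
x_c = v t_c = 0.890 m/s × 2.043 d × 86400 s/d = 157100 m ≈ 157 km.

t_c ≈ 2.04 d; D_c ≈ 3.36 mg/L; min DO ≈ 4.94 mg/L; x_c ≈ 157 km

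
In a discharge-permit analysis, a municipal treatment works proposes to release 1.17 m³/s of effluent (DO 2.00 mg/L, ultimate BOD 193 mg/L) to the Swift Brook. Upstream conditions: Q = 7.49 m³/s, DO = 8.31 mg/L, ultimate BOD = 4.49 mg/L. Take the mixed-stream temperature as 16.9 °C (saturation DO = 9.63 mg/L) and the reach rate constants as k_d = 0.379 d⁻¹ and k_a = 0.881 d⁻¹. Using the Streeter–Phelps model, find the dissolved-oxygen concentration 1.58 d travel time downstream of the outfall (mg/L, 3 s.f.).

DO ≈ 2.28 mg/L

Mixed DO = (7.49×8.31 + 1.17×2.00)/(7.49+1.17) = 64.58/8.660 = 7.457 mg/L.
Mixed L₀ = (7.49×4.49 + 1.17×193)/(8.660) = 259.4/8.660 = 29.96 mg/L.
Initial deficit D₀ = C_s − DO₀ = 9.63 − 7.457 = 2.173 mg/L.
D(1.58) = [0.379×29.96/(0.881−0.379)](e^(−0.379×1.58) − e^(−0.881×1.58)) + 2.173 e^(−0.881×1.58)
= 22.62 × (0.5495 − 0.2486) + 2.173 × 0.2486 = 7.345 mg/L.
DO = 9.63 − 7.345 = 2.285 mg/L.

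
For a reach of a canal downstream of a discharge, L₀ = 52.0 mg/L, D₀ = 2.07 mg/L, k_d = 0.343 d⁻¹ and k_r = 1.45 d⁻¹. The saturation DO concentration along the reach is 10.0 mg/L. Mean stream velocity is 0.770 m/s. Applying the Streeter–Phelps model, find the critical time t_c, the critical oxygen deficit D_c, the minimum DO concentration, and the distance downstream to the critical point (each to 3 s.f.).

t_c ≈ 1.18 d; D_c ≈ 8.21 mg/L; min DO ≈ 1.79 mg/L; x_c ≈ 78.4 km

With k_r/k_d = 4.227 and 1 − D₀(k_r−k_d)/(k_d L₀) = 0.8715,
t_c = ln(4.227 × 0.8715) / (1.45 − 0.343) = ln(3.684) / 1.107 = 1.304/1.107 = 1.178 d.
D_c = (k_d/k_r) L₀ e^(−k_d t_c) = (0.343/1.45) × 52.0 × e^(−0.343×1.178) = 0.2366 × 52.0 × 0.6676 = 8.212 mg/L.
Minimum DO = C_s − D_c = 10.0 − 8.212 = 1.788 mg/L.
x_c = v t_c = 0.770 m/s × 1.178 d × 86400 s/d = 78370 m ≈ 78.4 km.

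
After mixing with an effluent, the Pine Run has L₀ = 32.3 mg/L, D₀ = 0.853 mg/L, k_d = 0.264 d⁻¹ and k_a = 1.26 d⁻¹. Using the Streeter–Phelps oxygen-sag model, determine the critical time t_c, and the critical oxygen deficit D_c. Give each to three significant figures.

t_c ≈ 1.46 d; D_c ≈ 4.60 mg/L

t_c = [1/(k_a−k_d)] ln[(k_a/k_d)(1 − D₀(k_a−k_d)/(k_d L₀))]
= [1/(1.26−0.264)] ln[(1.26/0.264)(1 − 0.853×0.9960/(0.264×32.3))]
= (1/0.9960) ln[4.773 × 0.9004] = 1.004 × ln(4.297) = 1.004 × 1.458 = 1.464 d.
L(t_c) = L₀ e^(−k_d t_c) = 32.3 × 0.6795 = 21.95 mg/L, and at the critical point k_a D_c = k_d L, so D_c = (0.264/1.26) × 21.95 = 4.598 mg/L.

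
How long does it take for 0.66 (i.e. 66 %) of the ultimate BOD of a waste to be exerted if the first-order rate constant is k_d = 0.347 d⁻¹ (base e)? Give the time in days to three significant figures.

t ≈ 3.11 d

y/L₀ = 1 − e^(−k_d t) = 0.66 ⇒ e^(−k_d t) = 0.340
t = −ln(0.340) / 0.347 = 1.079 / 0.347 = 3.109 d.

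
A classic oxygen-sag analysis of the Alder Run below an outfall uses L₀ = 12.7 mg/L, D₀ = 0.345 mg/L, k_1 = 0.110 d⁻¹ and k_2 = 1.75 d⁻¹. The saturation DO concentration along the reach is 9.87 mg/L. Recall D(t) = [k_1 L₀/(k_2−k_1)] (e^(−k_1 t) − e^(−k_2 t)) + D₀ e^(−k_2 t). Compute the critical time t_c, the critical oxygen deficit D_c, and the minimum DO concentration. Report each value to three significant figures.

t_c = [1/(k_2−k_1)] ln[(k_2/k_1)(1 − D₀(k_2−k_1)/(k_1 L₀))]
= [1/(1.75−0.110)] ln[(1.75/0.110)(1 − 0.345×1.640/(0.110×12.7))]
= (1/1.640) ln[15.91 × 0.5950] = 0.6098 × ln(9.466) = 0.6098 × 2.248 = 1.371 d.
D_c = (k_1/k_2) L₀ e^(−k_1 t_c) = (0.110/1.75) × 12.7 × e^(−0.110×1.371) = 0.06286 × 12.7 × 0.8601 = 0.6866 mg/L.
Minimum DO = C_s − D_c = 9.87 − 0.6866 = 9.183 mg/L.

t_c ≈ 1.37 d; D_c ≈ 0.687 mg/L; min DO ≈ 9.18 mg/L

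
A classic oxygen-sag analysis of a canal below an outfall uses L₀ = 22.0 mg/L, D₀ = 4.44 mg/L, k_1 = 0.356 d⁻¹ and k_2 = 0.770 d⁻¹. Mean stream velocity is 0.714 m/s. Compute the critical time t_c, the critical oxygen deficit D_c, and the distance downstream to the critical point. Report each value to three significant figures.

t_c ≈ 1.22 d; D_c ≈ 6.59 mg/L; x_c ≈ 75.1 km

With k_2/k_1 = 2.163 and 1 − D₀(k_2−k_1)/(k_1 L₀) = 0.7653,
t_c = ln(2.163 × 0.7653) / (0.770 − 0.356) = ln(1.655) / 0.4140 = 0.5040/0.4140 = 1.217 d.
L(t_c) = L₀ e^(−k_1 t_c) = 22.0 × 0.6483 = 14.26 mg/L, and at the critical point k_2 D_c = k_1 L, so D_c = (0.356/0.770) × 14.26 = 6.594 mg/L.
x_c = v t_c = 0.714 m/s × 1.217 d × 86400 s/d = 75100 m ≈ 75.1 km.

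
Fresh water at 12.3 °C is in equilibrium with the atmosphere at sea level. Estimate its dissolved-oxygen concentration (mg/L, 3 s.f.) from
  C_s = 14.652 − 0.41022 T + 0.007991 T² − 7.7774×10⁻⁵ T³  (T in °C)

C_s = 14.652 − 0.41022×12.3 + 0.007991×12.3² − 7.7774×10⁻⁵×12.3³ = 10.67 mg/L.

C_s ≈ 10.7 mg/L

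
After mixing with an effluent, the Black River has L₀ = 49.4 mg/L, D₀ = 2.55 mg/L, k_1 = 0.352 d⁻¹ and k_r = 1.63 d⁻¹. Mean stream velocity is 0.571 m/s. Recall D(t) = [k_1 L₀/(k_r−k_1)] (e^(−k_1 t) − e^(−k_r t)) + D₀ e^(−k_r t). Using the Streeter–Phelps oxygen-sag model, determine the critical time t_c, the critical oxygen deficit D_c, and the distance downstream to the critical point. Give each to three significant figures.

With k_r/k_1 = 4.631 and 1 − D₀(k_r−k_1)/(k_1 L₀) = 0.8126,
t_c = ln(4.631 × 0.8126) / (1.63 − 0.352) = ln(3.763) / 1.278 = 1.325/1.278 = 1.037 d.
L(t_c) = L₀ e^(−k_1 t_c) = 49.4 × 0.6942 = 34.29 mg/L, and at the critical point k_r D_c = k_1 L, so D_c = (0.352/1.63) × 34.29 = 7.406 mg/L.
x_c = v t_c = 0.571 m/s × 1.037 d × 86400 s/d = 51160 m ≈ 51.2 km.

t_c ≈ 1.04 d; D_c ≈ 7.41 mg/L; x_c ≈ 51.2 km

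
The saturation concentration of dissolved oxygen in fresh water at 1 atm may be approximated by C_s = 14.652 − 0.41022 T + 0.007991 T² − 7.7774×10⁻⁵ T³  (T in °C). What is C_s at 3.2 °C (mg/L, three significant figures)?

C_s = 14.652 − 0.41022×3.2 + 0.007991×3.2² − 7.7774×10⁻⁵×3.2³ = 13.42 mg/L.

C_s ≈ 13.4 mg/L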